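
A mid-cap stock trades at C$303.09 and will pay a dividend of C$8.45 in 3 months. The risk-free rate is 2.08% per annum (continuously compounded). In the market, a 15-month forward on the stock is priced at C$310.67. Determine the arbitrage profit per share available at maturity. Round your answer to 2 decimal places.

PV(dividends) I = 8.45·e^(−0.0208·3/12) = 8.4062
Fair forward F* = (S − I)·e^(rT) = (303.09 − 8.4062)·e^0.026000 = 294.6838 × 1.026341 = 302.4461
Market C$310.67 > fair 302.4461: forward overpriced → cash-and-carry (borrow at r, buy the stock and collect the dividends, short the forward).
Profit at T = |F_mkt − F*| = |310.67 − 302.4461| = C$8.22 per share

C$8.22 per share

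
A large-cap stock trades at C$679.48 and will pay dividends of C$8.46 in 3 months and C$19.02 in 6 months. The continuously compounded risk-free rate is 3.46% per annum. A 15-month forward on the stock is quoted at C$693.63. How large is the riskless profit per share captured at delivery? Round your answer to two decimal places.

C$12.40 per share

PV(dividends) I = 8.46·e^(−0.0346·3/12) + 19.02·e^(−0.0346·6/12) = 27.0809
Fair forward F* = (S − I)·e^(rT) = (679.48 − 27.0809)·e^0.043250 = 652.3991 × 1.044199 = 681.2345
Market C$693.63 > fair 681.2345: forward overpriced → cash-and-carry (borrow at r, buy the stock and collect the dividends, short the forward).
Profit at T = |F_mkt − F*| = |693.63 − 681.2345| = C$12.40 per share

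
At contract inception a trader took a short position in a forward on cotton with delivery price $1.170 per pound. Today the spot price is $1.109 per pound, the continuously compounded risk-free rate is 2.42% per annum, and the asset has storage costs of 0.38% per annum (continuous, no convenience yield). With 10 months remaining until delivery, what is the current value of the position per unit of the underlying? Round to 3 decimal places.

$0.034 per pound

Current fair forward for the remaining 10 months: F = S·e^((r + u)·T), (r + u) = 0.0242 + 0.0038 = 0.0280
F = 1.109 · e^(0.0280 × 10/12) = 1.109 × 1.023608 = 1.1352
Value of long forward = (F − K)·e^(−rT) = (1.1352 − 1.170) · e^(−0.0242·10/12)
= -0.0348 × 0.980035 = -0.034
Short position value = −(long value) = $0.034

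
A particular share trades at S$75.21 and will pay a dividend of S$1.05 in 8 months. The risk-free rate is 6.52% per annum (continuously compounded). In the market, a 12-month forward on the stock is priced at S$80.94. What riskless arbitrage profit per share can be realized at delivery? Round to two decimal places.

S$1.74 per share

PV(dividends) I = 1.05·e^(−0.0652·8/12) = 1.0053
Fair forward F* = (S − I)·e^(rT) = (75.21 − 1.0053)·e^0.065200 = 74.2047 × 1.067372 = 79.2040
Market S$80.94 > fair 79.2040: forward overpriced → cash-and-carry (borrow at r, buy the stock and collect the dividends, short the forward).
Profit at T = |F_mkt − F*| = |80.94 − 79.2040| = S$1.74 per share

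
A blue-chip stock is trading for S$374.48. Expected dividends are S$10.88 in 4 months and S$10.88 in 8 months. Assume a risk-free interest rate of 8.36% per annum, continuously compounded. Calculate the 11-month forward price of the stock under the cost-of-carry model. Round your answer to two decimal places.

PV(dividends) I = 10.88·e^(−0.0836·4/12) + 10.88·e^(−0.0836·8/12)
I = 10.5810 + 10.2902 = 20.8712
F = (S − I)·e^(rT) = (374.48 − 20.8712) · e^(0.0836·11/12)
= 353.6088 · e^0.076633 = 353.6088 × 1.079646 = S$381.77

S$381.77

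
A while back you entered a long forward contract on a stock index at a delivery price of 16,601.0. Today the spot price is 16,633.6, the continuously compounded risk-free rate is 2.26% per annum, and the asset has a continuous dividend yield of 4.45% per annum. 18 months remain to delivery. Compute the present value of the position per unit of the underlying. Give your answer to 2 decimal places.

-488.11

Current fair forward for the remaining 18 months: F = S·e^((r − q)·T), (r − q) = 0.0226 − 0.0445 = -0.0219
F = 16633.6 · e^(-0.0219 × 18/12) = 16633.6 × 0.96768370 = 16096.0636
Value of long forward = (F − K)·e^(−rT) = (16096.0636 − 16601.0) · e^(−0.0226·18/12)
= -504.9364 × 0.96666817 = -488.11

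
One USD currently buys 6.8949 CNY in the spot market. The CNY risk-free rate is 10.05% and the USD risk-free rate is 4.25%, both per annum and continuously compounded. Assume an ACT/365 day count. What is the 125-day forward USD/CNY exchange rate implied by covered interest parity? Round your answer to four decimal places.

7.0332

F = S·e^((r_CNY − r_USD)T) = 6.8949 · e^((0.1005 − 0.0425) × 125/365)
= 6.8949 · e^0.019863 = 6.8949 × 1.020062
F = 7.0332 CNY per USD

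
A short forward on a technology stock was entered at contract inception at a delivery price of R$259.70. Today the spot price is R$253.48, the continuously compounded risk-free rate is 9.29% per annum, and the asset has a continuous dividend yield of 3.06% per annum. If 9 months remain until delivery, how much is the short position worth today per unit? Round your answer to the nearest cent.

Current fair forward for the remaining 9 months: F = S·e^((r − q)·T), (r − q) = 0.0929 − 0.0306 = 0.0623
F = 253.48 · e^(0.0623 × 9/12) = 253.48 × 1.047834 = 265.6050
Value of long forward = (F − K)·e^(−rT) = (265.6050 − 259.70) · e^(−0.0929·9/12)
= 5.9050 × 0.932697 = 5.51
Short position value = −(long value) = -R$5.51

-R$5.51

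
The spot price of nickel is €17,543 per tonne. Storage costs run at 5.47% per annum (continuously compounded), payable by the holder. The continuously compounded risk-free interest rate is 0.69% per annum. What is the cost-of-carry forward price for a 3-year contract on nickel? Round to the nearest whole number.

€21,104 per tonne

Net carry = r + u − y = 0.0069 + 0.0547 − 0.0000 = 0.0616
F = S·e^((r+u−y)T) = 17543 · e^(0.0616 × 3) = 17543 · e^0.184800
= 17543 × 1.202978 = €21,104 per tonne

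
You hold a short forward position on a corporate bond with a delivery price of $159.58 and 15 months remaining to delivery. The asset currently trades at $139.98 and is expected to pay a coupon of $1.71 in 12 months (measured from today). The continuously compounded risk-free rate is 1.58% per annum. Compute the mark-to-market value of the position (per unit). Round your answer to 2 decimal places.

$18.16

PV(remaining coupons) I = 1.71·e^(−0.0158·12/12) = 1.6832
Current forward F = (S − I)·e^(rT) = (139.98 − 1.6832)·e^(0.0158·15/12) = 138.2968 × 1.019946 = 141.0553
Value (long) = (F − K)·e^(−rT) = (141.0553 − 159.58) × 0.980444 = -18.1624
Short position value = −(long value) = $18.16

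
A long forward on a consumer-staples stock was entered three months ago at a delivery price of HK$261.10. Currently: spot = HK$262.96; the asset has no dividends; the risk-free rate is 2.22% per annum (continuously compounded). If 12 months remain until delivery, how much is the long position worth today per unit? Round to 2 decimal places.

HK$7.59

Current fair forward for the remaining 12 months: F = S·e^(r·T), r = 0.0222
F = 262.96 · e^(0.0222 × 12/12) = 262.96 × 1.022448 = 268.8629
Value of long forward = (F − K)·e^(−rT) = (268.8629 − 261.10) · e^(−0.0222·12/12)
= 7.7629 × 0.978045 = 7.59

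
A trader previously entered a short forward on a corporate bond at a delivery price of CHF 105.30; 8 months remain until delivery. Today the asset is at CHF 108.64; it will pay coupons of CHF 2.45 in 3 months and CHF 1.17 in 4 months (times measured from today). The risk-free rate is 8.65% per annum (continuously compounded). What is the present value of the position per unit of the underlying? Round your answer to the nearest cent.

-CHF 5.71

PV(remaining coupons) I = 2.45·e^(−0.0865·3/12) + 1.17·e^(−0.0865·4/12) = 3.5343
Current forward F = (S − I)·e^(rT) = (108.64 − 3.5343)·e^(0.0865·8/12) = 105.1057 × 1.059362 = 111.3450
Value (long) = (F − K)·e^(−rT) = (111.3450 − 105.30) × 0.943965 = 5.7063
Short position value = −(long value) = -CHF 5.71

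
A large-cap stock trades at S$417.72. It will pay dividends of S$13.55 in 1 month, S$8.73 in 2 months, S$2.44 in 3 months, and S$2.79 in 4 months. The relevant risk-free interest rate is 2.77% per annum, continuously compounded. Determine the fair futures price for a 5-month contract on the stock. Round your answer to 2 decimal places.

S$394.86

PV(dividends) I = 13.55·e^(−0.0277·1/12) + 8.73·e^(−0.0277·2/12) + 2.44·e^(−0.0277·3/12) + 2.79·e^(−0.0277·4/12)
I = 13.5188 + 8.6898 + 2.4232 + 2.7644 = 27.3962
F = (S − I)·e^(rT) = (417.72 − 27.3962) · e^(0.0277·5/12)
= 390.3238 · e^0.011542 = 390.3238 × 1.011609 = S$394.86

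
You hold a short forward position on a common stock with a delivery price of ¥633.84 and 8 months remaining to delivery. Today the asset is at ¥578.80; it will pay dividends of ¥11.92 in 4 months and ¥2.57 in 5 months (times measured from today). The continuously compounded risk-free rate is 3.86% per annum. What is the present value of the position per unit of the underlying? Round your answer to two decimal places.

PV(remaining dividends) I = 11.92·e^(−0.0386·4/12) + 2.57·e^(−0.0386·5/12) = 14.2966
Current forward F = (S − I)·e^(rT) = (578.80 − 14.2966)·e^(0.0386·8/12) = 564.5034 × 1.026067 = 579.2183
Value (long) = (F − K)·e^(−rT) = (579.2183 − 633.84) × 0.974595 = -53.2340
Short position value = −(long value) = ¥53.23

¥53.23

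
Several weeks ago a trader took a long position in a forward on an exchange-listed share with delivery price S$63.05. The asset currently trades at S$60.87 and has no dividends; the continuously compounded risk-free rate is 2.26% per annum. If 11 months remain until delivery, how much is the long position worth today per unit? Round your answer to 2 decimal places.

-S$0.89

Current fair forward for the remaining 11 months: F = S·e^(r·T), r = 0.0226
F = 60.87 · e^(0.0226 × 11/12) = 60.87 × 1.020933 = 62.1442
Value of long forward = (F − K)·e^(−rT) = (62.1442 − 63.05) · e^(−0.0226·11/12)
= -0.9058 × 0.979496 = -0.89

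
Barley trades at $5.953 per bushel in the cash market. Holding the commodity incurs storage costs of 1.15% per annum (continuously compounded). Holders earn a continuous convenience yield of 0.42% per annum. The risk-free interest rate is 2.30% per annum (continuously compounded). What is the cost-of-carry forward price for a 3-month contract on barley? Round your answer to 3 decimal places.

$5.998 per bushel

Net carry = r + u − y = 0.0230 + 0.0115 − 0.0042 = 0.0303
F = S·e^((r+u−y)T) = 5.953 · e^(0.0303 × 3/12) = 5.953 · e^0.007575
= 5.953 × 1.007604 = $5.998 per bushel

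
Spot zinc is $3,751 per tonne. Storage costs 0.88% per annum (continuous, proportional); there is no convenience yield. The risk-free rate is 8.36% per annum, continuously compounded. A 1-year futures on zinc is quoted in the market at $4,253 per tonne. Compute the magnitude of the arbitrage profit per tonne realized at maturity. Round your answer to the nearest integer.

$139 per tonne

Fair futures: F* = S·e^(carry·T), with carry = (r + u) = 0.0836 + 0.0088 = 0.0924
F* = 3751 · e^(0.0924 × 1) = 3751 · e^0.092400 = 3751 × 1.096803 = $4114.1081
Market $4253 > fair $4114.1081: forward overpriced → cash-and-carry (buy spot, short the forward).
At maturity, profit = |F_mkt − F*| = |4253 − 4114.1081| = $139 per tonne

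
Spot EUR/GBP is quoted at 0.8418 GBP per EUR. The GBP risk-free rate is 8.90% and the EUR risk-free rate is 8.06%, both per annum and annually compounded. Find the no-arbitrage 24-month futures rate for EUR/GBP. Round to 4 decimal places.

By covered interest parity, F = S · (1+r_GBP)^T / (1+r_EUR)^T
= 0.8418 × 1.185921 / 1.167696 = 0.8418 × 1.015608
F = 0.8549 GBP per EUR

0.8549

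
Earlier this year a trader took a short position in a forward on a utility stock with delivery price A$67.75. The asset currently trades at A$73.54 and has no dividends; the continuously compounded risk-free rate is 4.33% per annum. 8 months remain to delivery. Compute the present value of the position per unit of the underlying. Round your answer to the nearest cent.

-A$7.72

Current fair forward for the remaining 8 months: F = S·e^(r·T), r = 0.0433
F = 73.54 · e^(0.0433 × 8/12) = 73.54 × 1.029287 = 75.6938
Value of long forward = (F − K)·e^(−rT) = (75.6938 − 67.75) · e^(−0.0433·8/12)
= 7.9438 × 0.971546 = 7.72
Short position value = −(long value) = -A$7.72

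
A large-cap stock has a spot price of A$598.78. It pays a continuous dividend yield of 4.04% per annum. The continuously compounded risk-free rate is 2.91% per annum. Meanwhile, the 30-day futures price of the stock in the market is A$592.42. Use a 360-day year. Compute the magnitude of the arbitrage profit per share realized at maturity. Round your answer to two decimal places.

A$5.80 per share

Fair futures: F* = S·e^(carry·T), with carry = (r − q) = 0.0291 − 0.0404 = -0.0113
F* = 598.78 · e^(-0.0113 × 30/360) = 598.78 · e^-0.000942 = 598.78 × 0.999058 = A$598.2159
Market A$592.42 < fair A$598.2159: forward underpriced → reverse cash-and-carry (short spot, go long the forward).
At maturity, profit = |F_mkt − F*| = |592.42 − 598.2159| = A$5.80 per share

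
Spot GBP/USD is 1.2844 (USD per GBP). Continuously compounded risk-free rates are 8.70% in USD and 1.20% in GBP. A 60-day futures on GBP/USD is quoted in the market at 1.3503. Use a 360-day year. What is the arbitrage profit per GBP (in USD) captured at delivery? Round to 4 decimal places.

Fair futures: F* = S·e^(carry·T), with carry = (r_USD − r_GBP) = 0.0870 − 0.0120 = 0.0750
F* = 1.2844 · e^(0.0750 × 60/360) = 1.2844 · e^0.012500 = 1.2844 × 1.012578 = 1.3006
Market 1.3503 > fair 1.3006: forward overpriced → cash-and-carry (buy spot, short the forward).
At maturity, profit = |F_mkt − F*| = |1.3503 − 1.3006| = 0.0497 per GBP (in USD)

0.0497 per GBP (in USD)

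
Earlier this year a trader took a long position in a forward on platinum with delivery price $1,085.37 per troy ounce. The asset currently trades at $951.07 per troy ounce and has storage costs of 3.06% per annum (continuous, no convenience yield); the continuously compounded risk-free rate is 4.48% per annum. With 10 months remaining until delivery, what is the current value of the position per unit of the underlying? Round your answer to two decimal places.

-$69.96 per troy ounce

Current fair forward for the remaining 10 months: F = S·e^((r + u)·T), (r + u) = 0.0448 + 0.0306 = 0.0754
F = 951.07 · e^(0.0754 × 10/12) = 951.07 × 1.064849 = 1012.7459
Value of long forward = (F − K)·e^(−rT) = (1012.7459 − 1085.37) · e^(−0.0448·10/12)
= -72.6241 × 0.963355 = -69.96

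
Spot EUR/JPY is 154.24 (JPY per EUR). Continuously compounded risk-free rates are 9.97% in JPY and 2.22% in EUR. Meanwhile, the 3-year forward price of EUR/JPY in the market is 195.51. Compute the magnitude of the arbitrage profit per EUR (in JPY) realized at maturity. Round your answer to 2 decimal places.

Fair forward: F* = S·e^(carry·T), with carry = (r_JPY − r_EUR) = 0.0997 − 0.0222 = 0.0775
F* = 154.24 · e^(0.0775 × 3) = 154.24 · e^0.232500 = 154.24 × 1.261750 = 194.6123
Market 195.51 > fair 194.6123: forward overpriced → cash-and-carry (buy spot, short the forward).
At maturity, profit = |F_mkt − F*| = |195.51 − 194.6123| = 0.90 per EUR (in JPY)

0.90 per EUR (in JPY)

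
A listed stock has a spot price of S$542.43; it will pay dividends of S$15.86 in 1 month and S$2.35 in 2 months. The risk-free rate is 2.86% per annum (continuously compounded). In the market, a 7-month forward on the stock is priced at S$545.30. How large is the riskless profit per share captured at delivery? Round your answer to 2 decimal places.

S$12.21 per share

PV(dividends) I = 15.86·e^(−0.0286·1/12) + 2.35·e^(−0.0286·2/12) = 18.1611
Fair forward F* = (S − I)·e^(rT) = (542.43 − 18.1611)·e^0.016683 = 524.2689 × 1.016823 = 533.0887
Market S$545.30 > fair 533.0887: forward overpriced → cash-and-carry (borrow at r, buy the stock and collect the dividends, short the forward).
Profit at T = |F_mkt − F*| = |545.30 − 533.0887| = S$12.21 per share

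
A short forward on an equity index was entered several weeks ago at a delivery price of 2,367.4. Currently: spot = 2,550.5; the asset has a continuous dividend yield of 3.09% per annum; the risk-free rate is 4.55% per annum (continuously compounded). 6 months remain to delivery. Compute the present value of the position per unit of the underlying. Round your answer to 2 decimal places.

Current fair forward for the remaining 6 months: F = S·e^((r − q)·T), (r − q) = 0.0455 − 0.0309 = 0.0146
F = 2550.5 · e^(0.0146 × 6/12) = 2550.5 × 1.00732671 = 2569.1868
Value of long forward = (F − K)·e^(−rT) = (2569.1868 − 2367.4) · e^(−0.0455·6/12)
= 201.7868 × 0.97750683 = 197.25
Short position value = −(long value) = -197.25

-197.25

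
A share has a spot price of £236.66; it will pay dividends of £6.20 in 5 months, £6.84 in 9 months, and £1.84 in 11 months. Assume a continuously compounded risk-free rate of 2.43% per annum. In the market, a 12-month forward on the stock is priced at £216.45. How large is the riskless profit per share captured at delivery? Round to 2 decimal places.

PV(dividends) I = 6.20·e^(−0.0243·5/12) + 6.84·e^(−0.0243·9/12) + 1.84·e^(−0.0243·11/12) = 14.6535
Fair forward F* = (S − I)·e^(rT) = (236.66 − 14.6535)·e^0.024300 = 222.0065 × 1.024598 = 227.4674
Market £216.45 < fair 227.4674: forward underpriced → reverse cash-and-carry (short the stock, invest proceeds at r, pay the dividends, go long the forward).
Profit at T = |F_mkt − F*| = |216.45 − 227.4674| = £11.02 per share

£11.02 per share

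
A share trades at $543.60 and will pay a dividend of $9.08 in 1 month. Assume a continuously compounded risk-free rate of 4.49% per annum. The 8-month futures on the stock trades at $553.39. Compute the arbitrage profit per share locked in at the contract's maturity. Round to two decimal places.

$2.59 per share

PV(dividends) I = 9.08·e^(−0.0449·1/12) = 9.0461
Fair futures F* = (S − I)·e^(rT) = (543.60 − 9.0461)·e^0.029933 = 534.5539 × 1.030385 = 550.7963
Market $553.39 > fair 550.7963: forward overpriced → cash-and-carry (borrow at r, buy the stock and collect the dividends, short the forward).
Profit at T = |F_mkt − F*| = |553.39 − 550.7963| = $2.59 per share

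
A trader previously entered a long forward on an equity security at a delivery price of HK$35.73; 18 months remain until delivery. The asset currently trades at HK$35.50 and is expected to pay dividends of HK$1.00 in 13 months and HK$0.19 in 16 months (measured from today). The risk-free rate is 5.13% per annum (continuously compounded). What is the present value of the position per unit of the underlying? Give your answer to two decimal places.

HK$1.29

PV(remaining dividends) I = 1.00·e^(−0.0513·13/12) + 0.19·e^(−0.0513·16/12) = 1.1234
Current forward F = (S − I)·e^(rT) = (35.50 − 1.1234)·e^(0.0513·18/12) = 34.3766 × 1.079988 = 37.1263
Value (long) = (F − K)·e^(−rT) = (37.1263 − 35.73) × 0.925936 = 1.2929
Value = HK$1.29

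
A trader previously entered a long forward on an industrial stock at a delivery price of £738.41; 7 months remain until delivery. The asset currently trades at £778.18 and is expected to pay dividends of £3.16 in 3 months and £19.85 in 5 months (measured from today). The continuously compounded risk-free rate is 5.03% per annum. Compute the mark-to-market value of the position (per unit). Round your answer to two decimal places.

PV(remaining dividends) I = 3.16·e^(−0.0503·3/12) + 19.85·e^(−0.0503·5/12) = 22.5588
Current forward F = (S − I)·e^(rT) = (778.18 − 22.5588)·e^(0.0503·7/12) = 755.6212 × 1.029776 = 778.1206
Value (long) = (F − K)·e^(−rT) = (778.1206 − 738.41) × 0.971085 = 38.5624
Value = £38.56

£38.56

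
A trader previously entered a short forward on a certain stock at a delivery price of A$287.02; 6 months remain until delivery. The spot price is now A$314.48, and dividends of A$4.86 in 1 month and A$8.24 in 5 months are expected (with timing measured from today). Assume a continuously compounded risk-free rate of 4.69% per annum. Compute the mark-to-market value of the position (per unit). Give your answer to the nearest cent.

-A$21.19

PV(remaining dividends) I = 4.86·e^(−0.0469·1/12) + 8.24·e^(−0.0469·5/12) = 12.9216
Current forward F = (S − I)·e^(rT) = (314.48 − 12.9216)·e^(0.0469·6/12) = 301.5584 × 1.023727 = 308.7135
Value (long) = (F − K)·e^(−rT) = (308.7135 − 287.02) × 0.976823 = 21.1907
Short position value = −(long value) = -A$21.19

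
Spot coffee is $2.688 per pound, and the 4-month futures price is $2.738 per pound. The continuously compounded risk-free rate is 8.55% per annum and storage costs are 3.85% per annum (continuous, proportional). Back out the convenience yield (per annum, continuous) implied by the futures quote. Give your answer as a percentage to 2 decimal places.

6.87%

F = S·e^((r+u−y)T) ⇒ (r+u−y) = ln(F/S)/T
ln(2.738/2.688) = 0.018430; /T ⇒ 0.055290
y = r + u − ln(F/S)/T = 0.0855 + 0.0385 − 0.055290 = 0.068710
y = 6.87%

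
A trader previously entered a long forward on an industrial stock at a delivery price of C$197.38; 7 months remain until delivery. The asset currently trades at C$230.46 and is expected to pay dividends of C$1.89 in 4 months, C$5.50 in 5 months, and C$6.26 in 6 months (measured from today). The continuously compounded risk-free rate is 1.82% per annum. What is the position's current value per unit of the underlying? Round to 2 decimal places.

C$21.62

PV(remaining dividends) I = 1.89·e^(−0.0182·4/12) + 5.50·e^(−0.0182·5/12) + 6.26·e^(−0.0182·6/12) = 13.5403
Current forward F = (S − I)·e^(rT) = (230.46 − 13.5403)·e^(0.0182·7/12) = 216.9197 × 1.010673 = 219.2349
Value (long) = (F − K)·e^(−rT) = (219.2349 − 197.38) × 0.989439 = 21.6241
Value = C$21.62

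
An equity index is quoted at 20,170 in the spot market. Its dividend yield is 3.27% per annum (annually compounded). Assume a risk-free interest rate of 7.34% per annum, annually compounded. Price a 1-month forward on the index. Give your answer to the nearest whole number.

20,235

F = S · (1+r)^T / (1+q)^T
= 20170 × 1.005920 / 1.002685 = 20170 × 1.003226
F = 20,235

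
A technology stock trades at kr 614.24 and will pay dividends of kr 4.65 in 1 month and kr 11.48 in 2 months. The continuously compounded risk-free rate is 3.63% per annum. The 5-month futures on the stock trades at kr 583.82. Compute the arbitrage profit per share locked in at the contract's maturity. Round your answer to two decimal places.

kr 23.49 per share

PV(dividends) I = 4.65·e^(−0.0363·1/12) + 11.48·e^(−0.0363·2/12) = 16.0467
Fair futures F* = (S − I)·e^(rT) = (614.24 − 16.0467)·e^0.015125 = 598.1933 × 1.015240 = 607.3098
Market kr 583.82 < fair 607.3098: forward underpriced → reverse cash-and-carry (short the stock, invest proceeds at r, pay the dividends, go long the forward).
Profit at T = |F_mkt − F*| = |583.82 − 607.3098| = kr 23.49 per share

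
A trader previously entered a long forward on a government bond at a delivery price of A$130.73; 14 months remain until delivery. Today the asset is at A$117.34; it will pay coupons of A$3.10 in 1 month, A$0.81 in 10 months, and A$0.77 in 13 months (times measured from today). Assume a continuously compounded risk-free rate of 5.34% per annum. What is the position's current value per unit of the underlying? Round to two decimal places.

PV(remaining coupons) I = 3.10·e^(−0.0534·1/12) + 0.81·e^(−0.0534·10/12) + 0.77·e^(−0.0534·13/12) = 4.5877
Current forward F = (S − I)·e^(rT) = (117.34 − 4.5877)·e^(0.0534·14/12) = 112.7523 × 1.064282 = 120.0002
Value (long) = (F − K)·e^(−rT) = (120.0002 − 130.73) × 0.939601 = -10.0817
Value = -A$10.08

-A$10.08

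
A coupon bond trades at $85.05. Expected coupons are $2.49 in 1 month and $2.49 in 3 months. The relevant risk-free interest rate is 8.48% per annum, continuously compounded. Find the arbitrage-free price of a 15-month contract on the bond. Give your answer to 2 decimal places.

PV(coupons) I = 2.49·e^(−0.0848·1/12) + 2.49·e^(−0.0848·3/12)
I = 2.4725 + 2.4378 = 4.9103
F = (S − I)·e^(rT) = (85.05 − 4.9103) · e^(0.0848·15/12)
= 80.1397 · e^0.106000 = 80.1397 × 1.111822 = $89.10

$89.10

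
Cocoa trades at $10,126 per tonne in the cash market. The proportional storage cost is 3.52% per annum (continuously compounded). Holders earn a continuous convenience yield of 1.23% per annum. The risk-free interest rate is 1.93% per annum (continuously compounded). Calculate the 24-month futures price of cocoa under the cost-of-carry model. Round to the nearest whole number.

Net carry = r + u − y = 0.0193 + 0.0352 − 0.0123 = 0.0422
F = S·e^((r+u−y)T) = 10126 · e^(0.0422 × 24/12) = 10126 · e^0.084400
= 10126 × 1.088064 = $11,018 per tonne

$11,018 per tonne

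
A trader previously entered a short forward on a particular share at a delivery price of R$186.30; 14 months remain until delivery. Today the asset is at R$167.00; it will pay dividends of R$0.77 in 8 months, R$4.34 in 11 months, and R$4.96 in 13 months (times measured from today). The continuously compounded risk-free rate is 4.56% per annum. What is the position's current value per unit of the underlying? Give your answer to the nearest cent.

PV(remaining dividends) I = 0.77·e^(−0.0456·8/12) + 4.34·e^(−0.0456·11/12) + 4.96·e^(−0.0456·13/12) = 9.6302
Current forward F = (S − I)·e^(rT) = (167.00 − 9.6302)·e^(0.0456·14/12) = 157.3698 × 1.054641 = 165.9686
Value (long) = (F − K)·e^(−rT) = (165.9686 − 186.30) × 0.948190 = -19.2780
Short position value = −(long value) = R$19.28

R$19.28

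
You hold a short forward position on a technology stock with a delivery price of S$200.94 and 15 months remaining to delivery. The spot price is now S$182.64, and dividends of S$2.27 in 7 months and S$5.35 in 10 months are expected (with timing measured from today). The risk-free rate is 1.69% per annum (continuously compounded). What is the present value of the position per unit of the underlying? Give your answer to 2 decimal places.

S$21.62

PV(remaining dividends) I = 2.27·e^(−0.0169·7/12) + 5.35·e^(−0.0169·10/12) = 7.5229
Current forward F = (S − I)·e^(rT) = (182.64 − 7.5229)·e^(0.0169·15/12) = 175.1171 × 1.021350 = 178.8559
Value (long) = (F − K)·e^(−rT) = (178.8559 − 200.94) × 0.979097 = -21.6225
Short position value = −(long value) = S$21.62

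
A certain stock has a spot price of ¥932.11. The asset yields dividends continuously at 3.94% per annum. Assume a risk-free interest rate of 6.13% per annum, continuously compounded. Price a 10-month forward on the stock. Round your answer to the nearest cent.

F = S·e^((r − q)T) = 932.11 · e^((0.0613 − 0.0394) × 10/12)
= 932.11 · e^0.018250 = 932.11 × 1.018418
F = ¥949.28

¥949.28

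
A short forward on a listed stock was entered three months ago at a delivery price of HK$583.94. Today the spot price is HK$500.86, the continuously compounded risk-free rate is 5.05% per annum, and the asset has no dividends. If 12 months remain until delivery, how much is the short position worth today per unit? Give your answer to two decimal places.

HK$54.32

Current fair forward for the remaining 12 months: F = S·e^(r·T), r = 0.0505
F = 500.86 · e^(0.0505 × 12/12) = 500.86 × 1.051797 = 526.8030
Value of long forward = (F − K)·e^(−rT) = (526.8030 − 583.94) · e^(−0.0505·12/12)
= -57.1370 × 0.950754 = -54.32
Short position value = −(long value) = HK$54.32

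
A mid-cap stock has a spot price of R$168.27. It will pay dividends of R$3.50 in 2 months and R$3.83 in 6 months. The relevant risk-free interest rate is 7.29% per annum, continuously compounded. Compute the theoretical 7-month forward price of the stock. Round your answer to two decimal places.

PV(dividends) I = 3.50·e^(−0.0729·2/12) + 3.83·e^(−0.0729·6/12)
I = 3.4577 + 3.6929 = 7.1506
F = (S − I)·e^(rT) = (168.27 − 7.1506) · e^(0.0729·7/12)
= 161.1194 · e^0.042525 = 161.1194 × 1.043442 = R$168.12

R$168.12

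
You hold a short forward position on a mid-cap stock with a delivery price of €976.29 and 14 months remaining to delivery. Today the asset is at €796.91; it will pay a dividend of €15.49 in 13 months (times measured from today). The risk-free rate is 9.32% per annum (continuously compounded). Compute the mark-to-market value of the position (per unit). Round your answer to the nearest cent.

PV(remaining dividends) I = 15.49·e^(−0.0932·13/12) = 14.0024
Current forward F = (S − I)·e^(rT) = (796.91 − 14.0024)·e^(0.0932·14/12) = 782.9076 × 1.114865 = 872.8363
Value (long) = (F − K)·e^(−rT) = (872.8363 − 976.29) × 0.896970 = -92.7949
Short position value = −(long value) = €92.79

€92.79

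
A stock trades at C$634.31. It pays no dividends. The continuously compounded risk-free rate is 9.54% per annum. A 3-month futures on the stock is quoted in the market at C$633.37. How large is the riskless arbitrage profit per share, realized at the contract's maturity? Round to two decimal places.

Fair futures: F* = S·e^(carry·T), with carry = r = 0.0954
F* = 634.31 · e^(0.0954 × 3/12) = 634.31 · e^0.023850 = 634.31 × 1.024137 = C$649.6203
Market C$633.37 < fair C$649.6203: forward underpriced → reverse cash-and-carry (short spot, go long the forward).
At maturity, profit = |F_mkt − F*| = |633.37 − 649.6203| = C$16.25 per share

C$16.25 per share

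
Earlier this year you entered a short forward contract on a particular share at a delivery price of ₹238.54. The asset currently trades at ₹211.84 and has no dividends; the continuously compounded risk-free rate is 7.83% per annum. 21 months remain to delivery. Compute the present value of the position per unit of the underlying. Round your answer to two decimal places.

-₹3.85

Current fair forward for the remaining 21 months: F = S·e^(r·T), r = 0.0783
F = 211.84 · e^(0.0783 × 21/12) = 211.84 × 1.146857 = 242.9502
Value of long forward = (F − K)·e^(−rT) = (242.9502 − 238.54) · e^(−0.0783·21/12)
= 4.4102 × 0.871948 = 3.85
Short position value = −(long value) = -₹3.85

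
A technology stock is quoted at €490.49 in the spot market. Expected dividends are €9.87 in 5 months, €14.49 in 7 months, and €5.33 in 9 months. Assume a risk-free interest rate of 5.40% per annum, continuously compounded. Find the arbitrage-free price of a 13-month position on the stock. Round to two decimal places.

€489.49

PV(dividends) I = 9.87·e^(−0.0540·5/12) + 14.49·e^(−0.0540·7/12) + 5.33·e^(−0.0540·9/12)
I = 9.6504 + 14.0407 + 5.1184 = 28.8095
F = (S − I)·e^(rT) = (490.49 − 28.8095) · e^(0.0540·13/12)
= 461.6805 · e^0.058500 = 461.6805 × 1.060245 = €489.49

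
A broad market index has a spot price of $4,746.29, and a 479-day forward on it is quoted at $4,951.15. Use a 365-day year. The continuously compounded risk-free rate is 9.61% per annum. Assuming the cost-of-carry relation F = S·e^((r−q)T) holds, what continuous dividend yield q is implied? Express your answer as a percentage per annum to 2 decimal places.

6.39%

From F = S·e^((r−q)T): (r − q) = ln(F/S)/T
ln(4951.15/4746.29) = ln(1.043162) = 0.042256
(r − q) = 0.042256 / (479/365) = 0.032199
q = r − ln(F/S)/T = 0.0961 − 0.032199 = 0.063901
q = 6.39%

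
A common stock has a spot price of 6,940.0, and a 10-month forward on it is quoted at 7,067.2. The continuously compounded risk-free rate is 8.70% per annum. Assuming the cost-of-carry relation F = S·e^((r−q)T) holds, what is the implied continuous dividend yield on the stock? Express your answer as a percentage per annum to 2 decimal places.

6.52%

From F = S·e^((r−q)T): (r − q) = ln(F/S)/T
ln(7067.2/6940.0) = ln(1.018329) = 0.018163
(r − q) = 0.018163 / (10/12) = 0.021796
q = r − ln(F/S)/T = 0.0870 − 0.021796 = 0.065204
q = 6.52%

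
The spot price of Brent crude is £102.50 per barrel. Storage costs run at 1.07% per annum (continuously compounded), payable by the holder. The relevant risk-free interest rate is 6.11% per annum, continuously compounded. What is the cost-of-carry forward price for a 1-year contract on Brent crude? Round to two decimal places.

Net carry = r + u − y = 0.0611 + 0.0107 − 0.0000 = 0.0718
F = S·e^((r+u−y)T) = 102.50 · e^(0.0718 × 1) = 102.50 · e^0.071800
= 102.50 × 1.074440 = £110.13 per barrel

£110.13 per barrel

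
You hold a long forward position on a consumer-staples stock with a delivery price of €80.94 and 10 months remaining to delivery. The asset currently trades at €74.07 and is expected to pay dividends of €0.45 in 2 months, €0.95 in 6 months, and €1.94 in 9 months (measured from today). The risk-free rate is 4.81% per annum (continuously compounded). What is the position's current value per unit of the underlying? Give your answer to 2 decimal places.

-€6.93

PV(remaining dividends) I = 0.45·e^(−0.0481·2/12) + 0.95·e^(−0.0481·6/12) + 1.94·e^(−0.0481·9/12) = 3.2451
Current forward F = (S − I)·e^(rT) = (74.07 − 3.2451)·e^(0.0481·10/12) = 70.8249 × 1.040898 = 73.7215
Value (long) = (F − K)·e^(−rT) = (73.7215 − 80.94) × 0.960709 = -6.9349
Value = -€6.93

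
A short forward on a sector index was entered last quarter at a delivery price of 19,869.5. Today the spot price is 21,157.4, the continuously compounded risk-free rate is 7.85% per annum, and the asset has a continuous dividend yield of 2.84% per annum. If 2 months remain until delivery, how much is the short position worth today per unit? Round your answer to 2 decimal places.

-1446.26

Current fair forward for the remaining 2 months: F = S·e^((r − q)·T), (r − q) = 0.0785 − 0.0284 = 0.0501
F = 21157.4 · e^(0.0501 × 2/12) = 21157.4 × 1.00838496 = 21334.8040
Value of long forward = (F − K)·e^(−rT) = (21334.8040 − 19869.5) · e^(−0.0785·2/12)
= 1465.3040 × 0.98700188 = 1446.26
Short position value = −(long value) = -1446.26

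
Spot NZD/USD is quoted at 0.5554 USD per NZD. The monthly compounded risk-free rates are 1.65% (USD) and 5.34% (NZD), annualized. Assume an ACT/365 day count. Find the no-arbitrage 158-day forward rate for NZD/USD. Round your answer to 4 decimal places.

0.5466

By covered interest parity, F = S · (1+r_USD/12)^(12T) / (1+r_NZD/12)^(12T)
= 0.5554 × 1.007163 / 1.023332 = 0.5554 × 0.984200
F = 0.5466 USD per NZD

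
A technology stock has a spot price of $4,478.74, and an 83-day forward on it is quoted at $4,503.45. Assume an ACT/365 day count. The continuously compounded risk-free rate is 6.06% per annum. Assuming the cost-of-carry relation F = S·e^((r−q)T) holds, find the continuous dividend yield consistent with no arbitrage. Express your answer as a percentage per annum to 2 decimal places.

3.64%

From F = S·e^((r−q)T): (r − q) = ln(F/S)/T
ln(4503.45/4478.74) = ln(1.005517) = 0.005502
(r − q) = 0.005502 / (83/365) = 0.024196
q = r − ln(F/S)/T = 0.0606 − 0.024196 = 0.036404
q = 3.64%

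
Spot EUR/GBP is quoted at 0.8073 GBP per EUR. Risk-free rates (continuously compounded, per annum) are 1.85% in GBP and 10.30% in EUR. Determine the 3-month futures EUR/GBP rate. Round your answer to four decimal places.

F = S·e^((r_GBP − r_EUR)T) = 0.8073 · e^((0.0185 − 0.1030) × 3/12)
= 0.8073 · e^-0.021125 = 0.8073 × 0.979097
F = 0.7904 GBP per EUR

0.7904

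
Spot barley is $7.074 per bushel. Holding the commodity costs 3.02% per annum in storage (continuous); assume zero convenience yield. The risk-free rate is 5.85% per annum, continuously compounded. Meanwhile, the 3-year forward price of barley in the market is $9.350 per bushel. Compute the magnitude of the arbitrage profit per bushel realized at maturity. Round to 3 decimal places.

Fair forward: F* = S·e^(carry·T), with carry = (r + u) = 0.0585 + 0.0302 = 0.0887
F* = 7.074 · e^(0.0887 × 3) = 7.074 · e^0.266100 = 7.074 × 1.304866 = $9.2306
Market $9.350 > fair $9.2306: forward overpriced → cash-and-carry (buy spot, short the forward).
At maturity, profit = |F_mkt − F*| = |9.350 − 9.2306| = $0.119 per bushel

$0.119 per bushel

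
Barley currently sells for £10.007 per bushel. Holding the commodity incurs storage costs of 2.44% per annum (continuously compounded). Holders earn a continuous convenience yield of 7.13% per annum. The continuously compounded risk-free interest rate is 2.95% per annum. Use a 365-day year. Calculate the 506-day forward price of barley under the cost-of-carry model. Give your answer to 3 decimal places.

Net carry = r + u − y = 0.0295 + 0.0244 − 0.0713 = -0.0174
F = S·e^((r+u−y)T) = 10.007 · e^(-0.0174 × 506/365) = 10.007 · e^-0.024122
= 10.007 × 0.976167 = £9.769 per bushel

£9.769 per bushel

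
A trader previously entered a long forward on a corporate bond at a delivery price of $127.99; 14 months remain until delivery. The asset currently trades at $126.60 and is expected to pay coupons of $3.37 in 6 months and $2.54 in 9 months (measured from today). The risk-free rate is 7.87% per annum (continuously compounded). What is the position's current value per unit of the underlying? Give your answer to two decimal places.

PV(remaining coupons) I = 3.37·e^(−0.0787·6/12) + 2.54·e^(−0.0787·9/12) = 5.6344
Current forward F = (S − I)·e^(rT) = (126.60 − 5.6344)·e^(0.0787·14/12) = 120.9656 × 1.096164 = 132.5981
Value (long) = (F − K)·e^(−rT) = (132.5981 − 127.99) × 0.912272 = 4.2038
Value = $4.20

$4.20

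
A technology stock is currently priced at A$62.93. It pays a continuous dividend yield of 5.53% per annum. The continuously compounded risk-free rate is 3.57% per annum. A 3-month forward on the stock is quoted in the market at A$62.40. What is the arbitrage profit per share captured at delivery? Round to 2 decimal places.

A$0.22 per share

Fair forward: F* = S·e^(carry·T), with carry = (r − q) = 0.0357 − 0.0553 = -0.0196
F* = 62.93 · e^(-0.0196 × 3/12) = 62.93 · e^-0.004900 = 62.93 × 0.995112 = A$62.6224
Market A$62.40 < fair A$62.6224: forward underpriced → reverse cash-and-carry (short spot, go long the forward).
At maturity, profit = |F_mkt − F*| = |62.40 − 62.6224| = A$0.22 per share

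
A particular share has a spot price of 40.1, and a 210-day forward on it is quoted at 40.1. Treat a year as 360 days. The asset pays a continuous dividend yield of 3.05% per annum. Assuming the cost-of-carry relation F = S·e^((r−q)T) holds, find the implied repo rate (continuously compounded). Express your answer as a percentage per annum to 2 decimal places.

3.05%

From F = S·e^((r−q)T): (r − q) = ln(F/S)/T
ln(40.1/40.1) = ln(1.000000) = 0.000000
(r − q) = 0.000000 / (210/360) = 0.000000
r = ln(F/S)/T + q = 0.000000 + 0.0305 = 0.030500
r = 3.05%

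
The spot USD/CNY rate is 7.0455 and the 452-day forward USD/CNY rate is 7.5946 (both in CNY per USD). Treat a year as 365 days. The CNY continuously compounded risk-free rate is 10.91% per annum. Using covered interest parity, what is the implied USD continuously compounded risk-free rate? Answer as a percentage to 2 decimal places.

4.85%

F = S·e^((r_CNY − r_USD)T) ⇒ r_USD = r_CNY − ln(F/S)/T
ln(7.5946/7.0455) = 0.075048; /(452/365) = 0.060603
r_USD = 0.1091 − 0.060603 = 0.048497
r_USD = 4.85%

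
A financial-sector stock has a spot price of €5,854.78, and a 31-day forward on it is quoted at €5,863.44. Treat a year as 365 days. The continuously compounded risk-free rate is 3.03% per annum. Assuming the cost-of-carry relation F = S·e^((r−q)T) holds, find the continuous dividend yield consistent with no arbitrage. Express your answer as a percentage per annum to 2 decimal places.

1.29%

From F = S·e^((r−q)T): (r − q) = ln(F/S)/T
ln(5863.44/5854.78) = ln(1.001479) = 0.001478
(r − q) = 0.001478 / (31/365) = 0.017402
q = r − ln(F/S)/T = 0.0303 − 0.017402 = 0.012898
q = 1.29%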